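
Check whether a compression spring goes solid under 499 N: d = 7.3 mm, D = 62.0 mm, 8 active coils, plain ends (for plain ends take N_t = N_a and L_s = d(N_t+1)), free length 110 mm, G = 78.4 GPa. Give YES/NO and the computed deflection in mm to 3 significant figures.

k = Gd⁴/(8D³N_a) = (78.4×10³)(7.3⁴)/(8·62.0³·8) = 14.597 N/mm
N_t = 8; L_s = 7.3·9 = 65.7 mm; δ_solid = L₀ − L_s = 110 − 65.7 = 44.3 mm
δ = F/k = 499/14.597 = 34.186 mm
δ < δ_solid → spring does not go solid

NO, δ = 34.2 mm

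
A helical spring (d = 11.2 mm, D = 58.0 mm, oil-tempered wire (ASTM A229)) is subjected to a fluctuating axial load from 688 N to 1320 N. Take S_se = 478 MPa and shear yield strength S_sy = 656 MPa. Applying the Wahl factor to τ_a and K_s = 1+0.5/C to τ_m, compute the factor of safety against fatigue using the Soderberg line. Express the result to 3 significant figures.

C = D/d = 58.0/11.2 = 5.1786; K_W = (4C−1)/(4C−4)+0.615/C = 1.2982; K_s = 1+0.5/C = 1.0966
F_a = (F_max−F_min)/2 = 316 N; F_m = (F_max+F_min)/2 = 1004 N
τ_a = K_W·8F_aD/(πd³) = 1.2982 × 33.22 = 43.128 MPa
τ_m = K_s·8F_mD/(πd³) = 1.0966 × 105.55 = 115.74 MPa
Soderberg: 1/n_f = τ_a/S_se + τ_m/S_sy = 43.128/478 + 115.74/656 = 0.09023 + 0.17643 = 0.26666
n_f = 1/0.26666 = 3.75

3.75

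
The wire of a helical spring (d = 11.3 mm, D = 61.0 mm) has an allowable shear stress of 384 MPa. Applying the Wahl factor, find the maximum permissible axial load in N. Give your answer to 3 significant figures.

2780 N

C = D/d = 61.0/11.3 = 5.3982
K_W = (4C−1)/(4C−4) + 0.615/C = 20.593/17.593 + 0.1139 = 1.2844
τ_max = K·8FD/(πd³) → F_max = τ_allow·πd³/(8DK)
F_max = 384·π·11.3³/(8·61.0·1.2844) = 1.7407e+06/626.81 = 2777 N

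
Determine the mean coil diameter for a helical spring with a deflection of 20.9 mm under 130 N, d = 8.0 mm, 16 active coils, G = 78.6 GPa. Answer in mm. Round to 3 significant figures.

Required rate k = F/δ = 130/20.9 = 6.2201 N/mm
D = (Gd⁴/(8N_a·k))^(1/3) = (78.6×10³·8.0⁴/(8·16·6.2201))^(1/3)
  = (404367)^(1/3) = 73.9478 mm

73.9 mm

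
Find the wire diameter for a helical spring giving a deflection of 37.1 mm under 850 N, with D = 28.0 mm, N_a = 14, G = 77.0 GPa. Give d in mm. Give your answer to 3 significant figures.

5.20 mm

Required rate k = F/δ = 850/37.1 = 22.911 N/mm
d = (8D³N_a·k / G)^(1/4) = (8·28.0³·14·22.911 / (77.0×10³))^0.25
  = (731.55)^0.25 = 5.2007 mm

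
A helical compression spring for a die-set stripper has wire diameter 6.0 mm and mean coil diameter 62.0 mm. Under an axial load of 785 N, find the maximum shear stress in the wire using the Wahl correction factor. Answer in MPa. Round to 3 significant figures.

Spring index C = D/d = 62.0/6.0 = 10.3333
K_W = (4C−1)/(4C−4) + 0.615/C = 40.333/37.333 + 0.0595 = 1.1399
τ₀ = 8FD/(πd³) = 8·785·62.0/(π·6.0³) = 389360/678.58 = 573.78 MPa
τ_max = K·τ₀ = 1.1399 × 573.78 = 654.04 MPa

654 MPa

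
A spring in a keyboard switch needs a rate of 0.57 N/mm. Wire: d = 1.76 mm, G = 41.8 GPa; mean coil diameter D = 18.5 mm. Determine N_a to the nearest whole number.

N_a = Gd⁴/(8D³k) = (41.8×10³ × 1.76⁴)/(8 × 18.5³ × 0.57)
    = 401076 / 28872.2 = 13.89 → 14 coils

14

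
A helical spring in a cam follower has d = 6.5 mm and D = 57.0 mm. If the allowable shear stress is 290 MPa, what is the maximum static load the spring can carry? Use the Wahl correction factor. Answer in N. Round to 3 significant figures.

C = D/d = 57.0/6.5 = 8.7692
K_W = (4C−1)/(4C−4) + 0.615/C = 34.077/31.077 + 0.0701 = 1.1667
τ_max = K·8FD/(πd³) → F_max = τ_allow·πd³/(8DK)
F_max = 290·π·6.5³/(8·57.0·1.1667) = 2.502e+05/532 = 470.3 N

470 N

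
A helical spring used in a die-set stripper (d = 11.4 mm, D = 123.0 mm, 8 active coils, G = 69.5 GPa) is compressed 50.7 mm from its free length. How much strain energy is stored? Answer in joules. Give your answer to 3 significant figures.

12.7 J

k = Gd⁴/(8D³N_a) = (69.5×10³)(11.4⁴)/(8·123.0³·8) = 9.8562 N/mm
U = ½kδ² = 0.5 × 9.8562 × 50.7² = 12668 N·mm = 12.668 J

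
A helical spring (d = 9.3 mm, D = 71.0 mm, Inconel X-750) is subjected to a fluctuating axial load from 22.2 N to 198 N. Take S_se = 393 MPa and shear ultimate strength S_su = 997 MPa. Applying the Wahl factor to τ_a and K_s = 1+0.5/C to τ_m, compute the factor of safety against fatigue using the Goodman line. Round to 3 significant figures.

11.6

C = D/d = 71.0/9.3 = 7.6344; K_W = (4C−1)/(4C−4)+0.615/C = 1.1936; K_s = 1+0.5/C = 1.0655
F_a = (F_max−F_min)/2 = 87.9 N; F_m = (F_max+F_min)/2 = 110.1 N
τ_a = K_W·8F_aD/(πd³) = 1.1936 × 19.758 = 23.583 MPa
τ_m = K_s·8F_mD/(πd³) = 1.0655 × 24.748 = 26.369 MPa
Goodman: 1/n_f = τ_a/S_se + τ_m/S_su = 23.583/393 + 26.369/997 = 0.06001 + 0.02645 = 0.086456
n_f = 1/0.086456 = 11.57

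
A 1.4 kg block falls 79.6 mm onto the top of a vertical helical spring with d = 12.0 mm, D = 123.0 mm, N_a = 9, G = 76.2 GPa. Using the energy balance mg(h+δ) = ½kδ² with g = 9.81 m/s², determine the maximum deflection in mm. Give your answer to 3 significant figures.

14.8 mm

k = Gd⁴/(8D³N_a) = (76.2×10³)(12.0⁴)/(8·123.0³·9) = 11.793 N/mm
W = mg = 1.4 × 9.81 = 13.734 N
½kδ² − Wδ − Wh = 0 → δ = (W + √(W² + 2kWh))/k
δ = (13.734 + √(188.62 + 25785.3))/11.793 = (13.734 + 161.16)/11.793 = 14.83 mm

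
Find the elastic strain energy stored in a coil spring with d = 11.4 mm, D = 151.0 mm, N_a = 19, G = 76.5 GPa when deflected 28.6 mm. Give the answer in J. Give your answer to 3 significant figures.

1.01 J

k = Gd⁴/(8D³N_a) = (76.5×10³)(11.4⁴)/(8·151.0³·19) = 2.4689 N/mm
U = ½kδ² = 0.5 × 2.4689 × 28.6² = 1009.7 N·mm = 1.0097 J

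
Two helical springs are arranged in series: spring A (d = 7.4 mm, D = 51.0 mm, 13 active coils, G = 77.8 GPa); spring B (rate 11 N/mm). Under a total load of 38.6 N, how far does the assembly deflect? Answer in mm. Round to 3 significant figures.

k_A = Gd⁴/(8D³N_a) = (77.8×10³)(7.4⁴)/(8·51.0³·13) = 16.911 N/mm
Series: 1/k_eq = 1/16.911 + 1/11 = 0.15004; k_eq = 6.6648 N/mm
δ = F/k_eq = 38.6/6.6648 = 5.7917 mm

5.79 mm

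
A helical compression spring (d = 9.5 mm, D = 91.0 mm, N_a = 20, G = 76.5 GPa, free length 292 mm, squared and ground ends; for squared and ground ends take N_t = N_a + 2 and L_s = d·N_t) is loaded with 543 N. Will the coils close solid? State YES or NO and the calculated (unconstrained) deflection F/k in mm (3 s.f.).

YES, δ = 105 mm

k = Gd⁴/(8D³N_a) = (76.5×10³)(9.5⁴)/(8·91.0³·20) = 5.1679 N/mm
N_t = 22; L_s = 9.5·22 = 209 mm; δ_solid = L₀ − L_s = 292 − 209 = 83 mm
δ = F/k = 543/5.1679 = 105.07 mm
δ ≥ δ_solid → spring goes solid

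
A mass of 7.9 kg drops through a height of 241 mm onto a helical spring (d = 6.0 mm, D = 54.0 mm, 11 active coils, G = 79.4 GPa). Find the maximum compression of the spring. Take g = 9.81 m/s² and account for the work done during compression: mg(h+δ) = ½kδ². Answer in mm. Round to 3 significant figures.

82.1 mm

k = Gd⁴/(8D³N_a) = (79.4×10³)(6.0⁴)/(8·54.0³·11) = 7.4261 N/mm
W = mg = 7.9 × 9.81 = 77.499 N
½kδ² − Wδ − Wh = 0 → δ = (W + √(W² + 2kWh))/k
δ = (77.499 + √(6006.1 + 277399))/7.4261 = (77.499 + 532.36)/7.4261 = 82.123 mm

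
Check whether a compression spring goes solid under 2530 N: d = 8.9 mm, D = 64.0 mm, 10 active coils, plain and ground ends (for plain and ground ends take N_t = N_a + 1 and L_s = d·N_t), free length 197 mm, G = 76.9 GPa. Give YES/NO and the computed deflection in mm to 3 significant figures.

YES, δ = 110 mm

k = Gd⁴/(8D³N_a) = (76.9×10³)(8.9⁴)/(8·64.0³·10) = 23.007 N/mm
N_t = 11; L_s = 8.9·11 = 97.9 mm; δ_solid = L₀ − L_s = 197 − 97.9 = 99.1 mm
δ = F/k = 2530/23.007 = 109.97 mm
δ ≥ δ_solid → spring goes solid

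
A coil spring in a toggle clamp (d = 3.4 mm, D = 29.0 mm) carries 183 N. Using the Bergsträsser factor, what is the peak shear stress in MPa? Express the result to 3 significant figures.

Spring index C = D/d = 29.0/3.4 = 8.5294
K_B = (4C+2)/(4C−3) = 36.118/31.118 = 1.1607
τ₀ = 8FD/(πd³) = 8·183·29.0/(π·3.4³) = 42456/123.48 = 343.84 MPa
τ_max = K·τ₀ = 1.1607 × 343.84 = 399.08 MPa

399 MPa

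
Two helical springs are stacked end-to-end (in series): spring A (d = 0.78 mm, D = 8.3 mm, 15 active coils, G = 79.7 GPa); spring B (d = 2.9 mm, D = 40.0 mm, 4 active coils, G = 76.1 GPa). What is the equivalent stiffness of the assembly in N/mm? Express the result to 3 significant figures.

0.370 N/mm

k_A = Gd⁴/(8D³N_a) = (79.7×10³)(0.78⁴)/(8·8.3³·15) = 0.42995 N/mm
k_B = Gd⁴/(8D³N_a) = (76.1×10³)(2.9⁴)/(8·40.0³·4) = 2.6281 N/mm
Series: 1/k_eq = 1/0.42995 + 1/2.6281 = 2.7063; k_eq = 0.3695 N/mm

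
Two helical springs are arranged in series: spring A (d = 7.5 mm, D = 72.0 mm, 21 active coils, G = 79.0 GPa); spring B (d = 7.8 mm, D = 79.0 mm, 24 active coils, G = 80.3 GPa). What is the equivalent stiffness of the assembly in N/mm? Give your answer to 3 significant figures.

1.76 N/mm

k_A = Gd⁴/(8D³N_a) = (79.0×10³)(7.5⁴)/(8·72.0³·21) = 3.9863 N/mm
k_B = Gd⁴/(8D³N_a) = (80.3×10³)(7.8⁴)/(8·79.0³·24) = 3.1399 N/mm
Series: 1/k_eq = 1/3.9863 + 1/3.1399 = 0.56935; k_eq = 1.7564 N/mm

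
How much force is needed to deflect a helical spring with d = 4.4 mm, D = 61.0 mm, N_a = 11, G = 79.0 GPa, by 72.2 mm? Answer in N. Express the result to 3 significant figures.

107 N

k = Gd⁴/(8D³N_a) = (79.0×10³)(4.4⁴)/(8·61.0³·11) = 1.4824 N/mm
F = k·δ = 1.4824 × 72.2 = 107.03 N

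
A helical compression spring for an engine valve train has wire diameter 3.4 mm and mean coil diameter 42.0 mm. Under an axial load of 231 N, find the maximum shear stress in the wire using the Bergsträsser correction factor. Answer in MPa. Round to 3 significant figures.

696 MPa

Spring index C = D/d = 42.0/3.4 = 12.3529
K_B = (4C+2)/(4C−3) = 51.412/46.412 = 1.1077
τ₀ = 8FD/(πd³) = 8·231·42.0/(π·3.4³) = 77616/123.48 = 628.59 MPa
τ_max = K·τ₀ = 1.1077 × 628.59 = 696.3 MPa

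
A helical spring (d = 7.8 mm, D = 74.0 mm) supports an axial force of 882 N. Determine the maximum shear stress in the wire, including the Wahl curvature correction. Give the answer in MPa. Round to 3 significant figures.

Spring index C = D/d = 74.0/7.8 = 9.4872
K_W = (4C−1)/(4C−4) + 0.615/C = 36.949/33.949 + 0.0648 = 1.1532
τ₀ = 8FD/(πd³) = 8·882·74.0/(π·7.8³) = 522144/1490.8 = 350.23 MPa
τ_max = K·τ₀ = 1.1532 × 350.23 = 403.89 MPa

404 MPa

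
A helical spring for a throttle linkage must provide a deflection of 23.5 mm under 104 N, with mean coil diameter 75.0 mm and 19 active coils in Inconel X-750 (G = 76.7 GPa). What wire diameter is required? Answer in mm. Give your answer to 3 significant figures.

7.80 mm

Required rate k = F/δ = 104/23.5 = 4.4255 N/mm
d = (8D³N_a·k / G)^(1/4) = (8·75.0³·19·4.4255 / (76.7×10³))^0.25
  = (3700)^0.25 = 7.7992 mm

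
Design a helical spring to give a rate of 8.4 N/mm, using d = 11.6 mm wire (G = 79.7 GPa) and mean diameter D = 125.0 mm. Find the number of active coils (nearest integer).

11

N_a = Gd⁴/(8D³k) = (79.7×10³ × 11.6⁴)/(8 × 125.0³ × 8.4)
    = 1.44308e+09 / 1.3125e+08 = 10.99 → 11 coils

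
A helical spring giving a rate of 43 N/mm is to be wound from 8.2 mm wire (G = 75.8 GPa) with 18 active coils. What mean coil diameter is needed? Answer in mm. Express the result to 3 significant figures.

38.1 mm

D = (Gd⁴/(8N_a·k))^(1/3) = (75.8×10³·8.2⁴/(8·18·43))^(1/3)
  = (55346.9)^(1/3) = 38.1093 mm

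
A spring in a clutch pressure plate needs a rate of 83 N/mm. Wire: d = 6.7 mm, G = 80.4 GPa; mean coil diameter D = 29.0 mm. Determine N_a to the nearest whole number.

N_a = Gd⁴/(8D³k) = (80.4×10³ × 6.7⁴)/(8 × 29.0³ × 83)
    = 1.62015e+08 / 1.61943e+07 = 10 → 10 coils

10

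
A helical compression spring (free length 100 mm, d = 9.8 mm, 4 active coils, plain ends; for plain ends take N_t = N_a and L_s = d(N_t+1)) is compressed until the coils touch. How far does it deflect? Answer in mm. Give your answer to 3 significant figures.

N_t = 4; L_s = 9.8·5 = 49 mm
δ_solid = L₀ − L_s = 100 − 49 = 51 mm

51.0 mm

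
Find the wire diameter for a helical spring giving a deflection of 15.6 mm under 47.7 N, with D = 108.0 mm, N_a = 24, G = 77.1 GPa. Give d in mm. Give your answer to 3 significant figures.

Required rate k = F/δ = 47.7/15.6 = 3.0577 N/mm
d = (8D³N_a·k / G)^(1/4) = (8·108.0³·24·3.0577 / (77.1×10³))^0.25
  = (9592.1)^0.25 = 9.8964 mm

9.90 mm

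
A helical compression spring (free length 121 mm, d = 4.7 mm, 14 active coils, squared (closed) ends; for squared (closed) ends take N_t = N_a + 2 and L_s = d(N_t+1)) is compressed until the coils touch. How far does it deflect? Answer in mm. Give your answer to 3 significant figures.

N_t = 16; L_s = 4.7·17 = 79.9 mm
δ_solid = L₀ − L_s = 121 − 79.9 = 41.1 mm

41.1 mm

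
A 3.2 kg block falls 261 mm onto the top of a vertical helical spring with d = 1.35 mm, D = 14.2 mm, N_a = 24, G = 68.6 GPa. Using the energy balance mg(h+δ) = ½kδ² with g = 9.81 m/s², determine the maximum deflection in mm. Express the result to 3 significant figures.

289 mm

k = Gd⁴/(8D³N_a) = (68.6×10³)(1.35⁴)/(8·14.2³·24) = 0.41447 N/mm
W = mg = 3.2 × 9.81 = 31.392 N
½kδ² − Wδ − Wh = 0 → δ = (W + √(W² + 2kWh))/k
δ = (31.392 + √(985.46 + 6791.76))/0.41447 = (31.392 + 88.189)/0.41447 = 288.51 mm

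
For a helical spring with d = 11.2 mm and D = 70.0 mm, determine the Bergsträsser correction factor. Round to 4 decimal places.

1.2273

C = D/d = 70.0/11.2 = 6.2500
K_B = (4C+2)/(4C−3) = 27.000/22.000 = 1.2273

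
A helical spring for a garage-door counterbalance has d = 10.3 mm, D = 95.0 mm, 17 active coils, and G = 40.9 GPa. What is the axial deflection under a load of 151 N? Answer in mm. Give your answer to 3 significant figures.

k = Gd⁴/(8D³N_a) = (40.9×10³)(10.3⁴)/(8·95.0³·17) = 3.9479 N/mm
δ = F/k = 151 / 3.9479 = 38.249 mm

38.2 mm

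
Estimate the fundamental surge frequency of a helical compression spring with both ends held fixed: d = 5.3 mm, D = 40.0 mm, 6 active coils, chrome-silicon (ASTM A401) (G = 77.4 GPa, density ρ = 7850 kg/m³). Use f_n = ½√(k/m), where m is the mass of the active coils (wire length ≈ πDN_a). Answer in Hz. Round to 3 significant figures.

195 Hz

k = Gd⁴/(8D³N_a) = (77.4×10³)(5.3⁴)/(8·40.0³·6) = 19.88 N/mm = 19880 N/m
Wire length L = πDN_a = π·40.0·6 = 753.98 mm
m = ρ·(πd²/4)·L = 7850 × 22.062×10⁻⁶ m² × 0.75398 m = 0.13058 kg
f_n = ½√(k/m) = 0.5·√(19880/0.13058) = 0.5·√(1.5225e+05) = 195.09 Hz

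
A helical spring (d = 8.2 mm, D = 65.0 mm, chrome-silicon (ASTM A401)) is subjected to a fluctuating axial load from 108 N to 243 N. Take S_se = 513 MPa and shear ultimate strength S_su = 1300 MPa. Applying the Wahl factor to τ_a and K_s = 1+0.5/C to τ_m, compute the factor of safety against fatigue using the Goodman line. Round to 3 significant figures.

C = D/d = 65.0/8.2 = 7.9268; K_W = (4C−1)/(4C−4)+0.615/C = 1.1859; K_s = 1+0.5/C = 1.0631
F_a = (F_max−F_min)/2 = 67.5 N; F_m = (F_max+F_min)/2 = 175.5 N
τ_a = K_W·8F_aD/(πd³) = 1.1859 × 20.264 = 24.03 MPa
τ_m = K_s·8F_mD/(πd³) = 1.0631 × 52.685 = 56.008 MPa
Goodman: 1/n_f = τ_a/S_se + τ_m/S_su = 24.03/513 + 56.008/1300 = 0.04684 + 0.04308 = 0.089925
n_f = 1/0.089925 = 11.12

11.1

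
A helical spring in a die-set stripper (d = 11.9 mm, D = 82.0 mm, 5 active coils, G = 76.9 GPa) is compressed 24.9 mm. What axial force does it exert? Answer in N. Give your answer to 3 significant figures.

1740 N

k = Gd⁴/(8D³N_a) = (76.9×10³)(11.9⁴)/(8·82.0³·5) = 69.922 N/mm
F = k·δ = 69.922 × 24.9 = 1741.1 N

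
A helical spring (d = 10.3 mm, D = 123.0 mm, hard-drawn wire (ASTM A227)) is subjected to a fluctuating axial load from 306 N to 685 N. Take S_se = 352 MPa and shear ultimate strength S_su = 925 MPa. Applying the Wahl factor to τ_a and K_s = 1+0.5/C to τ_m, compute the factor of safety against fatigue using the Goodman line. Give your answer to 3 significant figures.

C = D/d = 123.0/10.3 = 11.9417; K_W = (4C−1)/(4C−4)+0.615/C = 1.1200; K_s = 1+0.5/C = 1.0419
F_a = (F_max−F_min)/2 = 189.5 N; F_m = (F_max+F_min)/2 = 495.5 N
τ_a = K_W·8F_aD/(πd³) = 1.1200 × 54.318 = 60.838 MPa
τ_m = K_s·8F_mD/(πd³) = 1.0419 × 142.03 = 147.98 MPa
Goodman: 1/n_f = τ_a/S_se + τ_m/S_su = 60.838/352 + 147.98/925 = 0.17284 + 0.15997 = 0.33281
n_f = 1/0.33281 = 3.005

3.00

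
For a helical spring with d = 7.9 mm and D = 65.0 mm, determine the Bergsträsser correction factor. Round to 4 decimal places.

1.1672

C = D/d = 65.0/7.9 = 8.2278
K_B = (4C+2)/(4C−3) = 34.911/29.911 = 1.1672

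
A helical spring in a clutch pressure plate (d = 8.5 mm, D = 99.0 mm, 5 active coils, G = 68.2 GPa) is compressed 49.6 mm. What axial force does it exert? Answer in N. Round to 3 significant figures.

k = Gd⁴/(8D³N_a) = (68.2×10³)(8.5⁴)/(8·99.0³·5) = 9.1726 N/mm
F = k·δ = 9.1726 × 49.6 = 454.96 N

455 N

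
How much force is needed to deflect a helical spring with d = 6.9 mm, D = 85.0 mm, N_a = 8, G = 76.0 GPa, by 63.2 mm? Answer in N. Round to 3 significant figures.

277 N

k = Gd⁴/(8D³N_a) = (76.0×10³)(6.9⁴)/(8·85.0³·8) = 4.383 N/mm
F = k·δ = 4.383 × 63.2 = 277.01 N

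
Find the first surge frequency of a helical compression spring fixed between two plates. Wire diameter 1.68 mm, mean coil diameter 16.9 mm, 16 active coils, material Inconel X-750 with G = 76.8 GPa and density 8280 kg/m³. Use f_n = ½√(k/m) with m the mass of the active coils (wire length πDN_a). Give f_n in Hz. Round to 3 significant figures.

k = Gd⁴/(8D³N_a) = (76.8×10³)(1.68⁴)/(8·16.9³·16) = 0.99021 N/mm = 990.21 N/m
Wire length L = πDN_a = π·16.9·16 = 849.49 mm
m = ρ·(πd²/4)·L = 8280 × 2.2167×10⁻⁶ m² × 0.84949 m = 0.015592 kg
f_n = ½√(k/m) = 0.5·√(990.21/0.015592) = 0.5·√(63509) = 126 Hz

126 Hz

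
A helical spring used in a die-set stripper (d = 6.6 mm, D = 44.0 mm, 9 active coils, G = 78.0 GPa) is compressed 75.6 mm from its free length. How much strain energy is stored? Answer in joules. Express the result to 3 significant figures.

k = Gd⁴/(8D³N_a) = (78.0×10³)(6.6⁴)/(8·44.0³·9) = 24.131 N/mm
U = ½kδ² = 0.5 × 24.131 × 75.6² = 68959 N·mm = 68.959 J

69.0 J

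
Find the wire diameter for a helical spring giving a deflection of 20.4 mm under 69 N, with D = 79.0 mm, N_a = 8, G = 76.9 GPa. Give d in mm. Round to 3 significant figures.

Required rate k = F/δ = 69/20.4 = 3.3824 N/mm
d = (8D³N_a·k / G)^(1/4) = (8·79.0³·8·3.3824 / (76.9×10³))^0.25
  = (1387.9)^0.25 = 6.1036 mm

6.10 mm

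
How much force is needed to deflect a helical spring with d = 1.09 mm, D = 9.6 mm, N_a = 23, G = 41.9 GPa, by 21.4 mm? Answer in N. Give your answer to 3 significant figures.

k = Gd⁴/(8D³N_a) = (41.9×10³)(1.09⁴)/(8·9.6³·23) = 0.36332 N/mm
F = k·δ = 0.36332 × 21.4 = 7.775 N

7.78 N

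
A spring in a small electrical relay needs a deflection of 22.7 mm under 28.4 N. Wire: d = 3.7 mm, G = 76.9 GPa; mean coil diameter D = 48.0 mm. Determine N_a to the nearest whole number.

13

Required rate k = F/δ = 28.4/22.7 = 1.2511 N/mm
N_a = Gd⁴/(8D³k) = (76.9×10³ × 3.7⁴)/(8 × 48.0³ × 1.2511)
    = 1.44123e+07 / 1.10689e+06 = 13.02 → 13 coils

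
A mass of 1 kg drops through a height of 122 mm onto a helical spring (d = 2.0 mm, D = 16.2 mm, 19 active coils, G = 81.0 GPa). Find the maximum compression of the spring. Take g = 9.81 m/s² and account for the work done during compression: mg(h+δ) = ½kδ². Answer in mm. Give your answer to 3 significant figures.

39.8 mm

k = Gd⁴/(8D³N_a) = (81.0×10³)(2.0⁴)/(8·16.2³·19) = 2.0055 N/mm
W = mg = 1 × 9.81 = 9.81 N
½kδ² − Wδ − Wh = 0 → δ = (W + √(W² + 2kWh))/k
δ = (9.81 + √(96.236 + 4800.38))/2.0055 = (9.81 + 69.976)/2.0055 = 39.784 mm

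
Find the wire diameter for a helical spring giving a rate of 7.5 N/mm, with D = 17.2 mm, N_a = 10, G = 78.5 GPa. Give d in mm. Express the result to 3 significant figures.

2.50 mm

d = (8D³N_a·k / G)^(1/4) = (8·17.2³·10·7.5 / (78.5×10³))^0.25
  = (38.893)^0.25 = 2.4973 mm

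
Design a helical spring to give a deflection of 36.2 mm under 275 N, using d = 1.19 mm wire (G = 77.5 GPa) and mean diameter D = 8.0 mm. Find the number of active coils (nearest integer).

Required rate k = F/δ = 275/36.2 = 7.5967 N/mm
N_a = Gd⁴/(8D³k) = (77.5×10³ × 1.19⁴)/(8 × 8.0³ × 7.5967)
    = 155414 / 31116 = 4.995 → 5 coils

5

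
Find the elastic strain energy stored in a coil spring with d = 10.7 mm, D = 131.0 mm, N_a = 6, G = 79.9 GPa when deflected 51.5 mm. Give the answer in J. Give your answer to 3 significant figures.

12.9 J

k = Gd⁴/(8D³N_a) = (79.9×10³)(10.7⁴)/(8·131.0³·6) = 9.7057 N/mm
U = ½kδ² = 0.5 × 9.7057 × 51.5² = 12871 N·mm = 12.871 J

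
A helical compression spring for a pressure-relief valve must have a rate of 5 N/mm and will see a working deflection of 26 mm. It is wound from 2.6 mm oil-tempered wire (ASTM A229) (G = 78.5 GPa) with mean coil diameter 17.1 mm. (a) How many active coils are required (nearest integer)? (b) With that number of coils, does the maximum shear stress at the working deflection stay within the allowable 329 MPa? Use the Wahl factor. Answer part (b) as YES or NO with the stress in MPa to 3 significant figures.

N_a = Gd⁴/(8D³k) = (78.5×10³)(2.6⁴)/(8·17.1³·5) = 17.94 → N_a = 18
Actual rate k = Gd⁴/(8D³·18) = 4.9821 N/mm
Working load F = kδ = 4.9821·26 = 129.53 N
C = 17.1/2.6 = 6.5769; K_W = (4C−1)/(4C−4)+0.615/C = 1.2280
τ_max = K_W·8FD/(πd³) = 1.2280·320.92 = 394.09 MPa
τ_max > 329 MPa → exceeds allowable

(a) 18 coils; (b) NO, τ_max = 394 MPa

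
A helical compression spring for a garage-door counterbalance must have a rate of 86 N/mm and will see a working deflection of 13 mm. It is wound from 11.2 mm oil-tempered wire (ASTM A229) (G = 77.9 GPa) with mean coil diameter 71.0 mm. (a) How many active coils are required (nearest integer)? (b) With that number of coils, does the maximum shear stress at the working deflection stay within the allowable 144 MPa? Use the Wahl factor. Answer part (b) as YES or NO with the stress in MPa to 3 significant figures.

N_a = Gd⁴/(8D³k) = (77.9×10³)(11.2⁴)/(8·71.0³·86) = 4.978 → N_a = 5
Actual rate k = Gd⁴/(8D³·5) = 85.62 N/mm
Working load F = kδ = 85.62·13 = 1113.1 N
C = 71.0/11.2 = 6.3393; K_W = (4C−1)/(4C−4)+0.615/C = 1.2375
τ_max = K_W·8FD/(πd³) = 1.2375·143.24 = 177.26 MPa
τ_max > 144 MPa → exceeds allowable

(a) 5 coils; (b) NO, τ_max = 177 MPa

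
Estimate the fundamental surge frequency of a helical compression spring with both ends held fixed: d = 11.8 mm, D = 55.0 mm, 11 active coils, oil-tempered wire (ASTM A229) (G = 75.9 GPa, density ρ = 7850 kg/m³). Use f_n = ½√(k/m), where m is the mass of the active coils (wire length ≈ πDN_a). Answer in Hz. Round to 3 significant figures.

124 Hz

k = Gd⁴/(8D³N_a) = (75.9×10³)(11.8⁴)/(8·55.0³·11) = 100.51 N/mm = 1.0051e+05 N/m
Wire length L = πDN_a = π·55.0·11 = 1900.7 mm
m = ρ·(πd²/4)·L = 7850 × 109.36×10⁻⁶ m² × 1.9007 m = 1.6317 kg
f_n = ½√(k/m) = 0.5·√(1.0051e+05/1.6317) = 0.5·√(61599) = 124.1 Hz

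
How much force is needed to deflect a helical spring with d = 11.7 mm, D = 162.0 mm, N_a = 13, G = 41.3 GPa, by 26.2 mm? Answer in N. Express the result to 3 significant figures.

k = Gd⁴/(8D³N_a) = (41.3×10³)(11.7⁴)/(8·162.0³·13) = 1.7503 N/mm
F = k·δ = 1.7503 × 26.2 = 45.858 N

45.9 N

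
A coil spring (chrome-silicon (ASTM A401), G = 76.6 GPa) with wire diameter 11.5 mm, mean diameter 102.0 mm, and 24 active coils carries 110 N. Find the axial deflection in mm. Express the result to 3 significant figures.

16.7 mm

k = Gd⁴/(8D³N_a) = (76.6×10³)(11.5⁴)/(8·102.0³·24) = 6.5753 N/mm
δ = F/k = 110 / 6.5753 = 16.729 mm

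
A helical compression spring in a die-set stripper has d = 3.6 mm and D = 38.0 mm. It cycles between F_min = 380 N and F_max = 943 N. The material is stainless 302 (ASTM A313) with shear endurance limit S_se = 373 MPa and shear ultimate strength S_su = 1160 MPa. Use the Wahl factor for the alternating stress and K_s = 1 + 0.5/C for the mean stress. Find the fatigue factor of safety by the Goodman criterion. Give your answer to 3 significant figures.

0.331

C = D/d = 38.0/3.6 = 10.5556; K_W = (4C−1)/(4C−4)+0.615/C = 1.1368; K_s = 1+0.5/C = 1.0474
F_a = (F_max−F_min)/2 = 281.5 N; F_m = (F_max+F_min)/2 = 661.5 N
τ_a = K_W·8F_aD/(πd³) = 1.1368 × 583.84 = 663.68 MPa
τ_m = K_s·8F_mD/(πd³) = 1.0474 × 1372 = 1437 MPa
Goodman: 1/n_f = τ_a/S_se + τ_m/S_su = 663.68/373 + 1437/1160 = 1.77931 + 1.23876 = 3.0181
n_f = 1/3.0181 = 0.3313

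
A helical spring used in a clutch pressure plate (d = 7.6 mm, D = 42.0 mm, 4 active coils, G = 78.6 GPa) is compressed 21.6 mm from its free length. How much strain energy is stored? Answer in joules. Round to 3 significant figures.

25.8 J

k = Gd⁴/(8D³N_a) = (78.6×10³)(7.6⁴)/(8·42.0³·4) = 110.61 N/mm
U = ½kδ² = 0.5 × 110.61 × 21.6² = 25802 N·mm = 25.802 J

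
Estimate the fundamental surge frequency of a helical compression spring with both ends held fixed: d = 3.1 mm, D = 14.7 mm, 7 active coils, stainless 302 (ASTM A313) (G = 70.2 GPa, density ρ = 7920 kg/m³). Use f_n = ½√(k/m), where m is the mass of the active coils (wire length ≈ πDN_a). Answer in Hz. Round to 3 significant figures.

k = Gd⁴/(8D³N_a) = (70.2×10³)(3.1⁴)/(8·14.7³·7) = 36.445 N/mm = 36445 N/m
Wire length L = πDN_a = π·14.7·7 = 323.27 mm
m = ρ·(πd²/4)·L = 7920 × 7.5477×10⁻⁶ m² × 0.32327 m = 0.019324 kg
f_n = ½√(k/m) = 0.5·√(36445/0.019324) = 0.5·√(1.886e+06) = 686.66 Hz

687 Hz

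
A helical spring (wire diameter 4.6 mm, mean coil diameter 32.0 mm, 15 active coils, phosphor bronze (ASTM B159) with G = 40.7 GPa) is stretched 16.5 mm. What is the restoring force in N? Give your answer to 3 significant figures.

k = Gd⁴/(8D³N_a) = (40.7×10³)(4.6⁴)/(8·32.0³·15) = 4.6344 N/mm
F = k·δ = 4.6344 × 16.5 = 76.468 N

76.5 N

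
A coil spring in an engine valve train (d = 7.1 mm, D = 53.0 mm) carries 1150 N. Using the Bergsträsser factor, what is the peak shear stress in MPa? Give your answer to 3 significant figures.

514 MPa

Spring index C = D/d = 53.0/7.1 = 7.4648
K_B = (4C+2)/(4C−3) = 31.859/26.859 = 1.1862
τ₀ = 8FD/(πd³) = 8·1150·53.0/(π·7.1³) = 487600/1124.4 = 433.65 MPa
τ_max = K·τ₀ = 1.1862 × 433.65 = 514.38 MPa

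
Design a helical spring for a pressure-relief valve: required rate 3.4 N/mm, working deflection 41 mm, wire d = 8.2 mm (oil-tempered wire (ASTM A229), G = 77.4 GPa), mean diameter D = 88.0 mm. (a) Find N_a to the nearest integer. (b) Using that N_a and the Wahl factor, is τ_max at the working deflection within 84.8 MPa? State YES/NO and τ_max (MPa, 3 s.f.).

N_a = Gd⁴/(8D³k) = (77.4×10³)(8.2⁴)/(8·88.0³·3.4) = 18.88 → N_a = 19
Actual rate k = Gd⁴/(8D³·19) = 3.3784 N/mm
Working load F = kδ = 3.3784·41 = 138.51 N
C = 88.0/8.2 = 10.7317; K_W = (4C−1)/(4C−4)+0.615/C = 1.1344
τ_max = K_W·8FD/(πd³) = 1.1344·56.295 = 63.86 MPa
τ_max ≤ 84.8 MPa → acceptable

(a) 19 coils; (b) YES, τ_max = 63.9 MPa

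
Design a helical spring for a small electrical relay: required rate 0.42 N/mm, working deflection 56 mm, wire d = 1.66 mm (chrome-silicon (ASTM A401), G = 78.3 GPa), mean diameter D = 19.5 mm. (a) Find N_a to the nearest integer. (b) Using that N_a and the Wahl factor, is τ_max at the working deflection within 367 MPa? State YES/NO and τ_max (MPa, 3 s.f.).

N_a = Gd⁴/(8D³k) = (78.3×10³)(1.66⁴)/(8·19.5³·0.42) = 23.86 → N_a = 24
Actual rate k = Gd⁴/(8D³·24) = 0.41763 N/mm
Working load F = kδ = 0.41763·56 = 23.387 N
C = 19.5/1.66 = 11.7470; K_W = (4C−1)/(4C−4)+0.615/C = 1.1221
τ_max = K_W·8FD/(πd³) = 1.1221·253.88 = 284.89 MPa
τ_max ≤ 367 MPa → acceptable

(a) 24 coils; (b) YES, τ_max = 285 MPa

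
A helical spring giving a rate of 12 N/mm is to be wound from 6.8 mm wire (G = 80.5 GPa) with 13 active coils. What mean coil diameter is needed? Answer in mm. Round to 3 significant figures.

51.7 mm

D = (Gd⁴/(8N_a·k))^(1/3) = (80.5×10³·6.8⁴/(8·13·12))^(1/3)
  = (137917)^(1/3) = 51.6661 mm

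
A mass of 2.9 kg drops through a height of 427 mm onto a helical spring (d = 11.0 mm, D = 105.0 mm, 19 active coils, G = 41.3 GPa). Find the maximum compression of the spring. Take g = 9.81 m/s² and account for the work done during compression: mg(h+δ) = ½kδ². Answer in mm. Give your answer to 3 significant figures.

k = Gd⁴/(8D³N_a) = (41.3×10³)(11.0⁴)/(8·105.0³·19) = 3.4364 N/mm
W = mg = 2.9 × 9.81 = 28.449 N
½kδ² − Wδ − Wh = 0 → δ = (W + √(W² + 2kWh))/k
δ = (28.449 + √(809.35 + 83489.9))/3.4364 = (28.449 + 290.34)/3.4364 = 92.768 mm

92.8 mm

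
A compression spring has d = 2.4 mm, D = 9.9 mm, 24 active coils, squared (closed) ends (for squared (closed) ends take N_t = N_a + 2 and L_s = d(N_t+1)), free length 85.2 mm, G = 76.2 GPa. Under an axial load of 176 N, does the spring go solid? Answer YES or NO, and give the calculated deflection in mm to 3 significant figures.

k = Gd⁴/(8D³N_a) = (76.2×10³)(2.4⁴)/(8·9.9³·24) = 13.57 N/mm
N_t = 26; L_s = 2.4·27 = 64.8 mm; δ_solid = L₀ − L_s = 85.2 − 64.8 = 20.4 mm
δ = F/k = 176/13.57 = 12.969 mm
δ < δ_solid → spring does not go solid

NO, δ = 13.0 mm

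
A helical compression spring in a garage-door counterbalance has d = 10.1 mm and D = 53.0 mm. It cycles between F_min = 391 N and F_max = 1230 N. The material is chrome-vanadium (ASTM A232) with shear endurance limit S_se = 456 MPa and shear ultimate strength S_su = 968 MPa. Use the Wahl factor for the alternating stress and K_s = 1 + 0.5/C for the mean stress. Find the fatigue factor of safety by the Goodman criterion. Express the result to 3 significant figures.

3.62

C = D/d = 53.0/10.1 = 5.2475; K_W = (4C−1)/(4C−4)+0.615/C = 1.2938; K_s = 1+0.5/C = 1.0953
F_a = (F_max−F_min)/2 = 419.5 N; F_m = (F_max+F_min)/2 = 810.5 N
τ_a = K_W·8F_aD/(πd³) = 1.2938 × 54.952 = 71.095 MPa
τ_m = K_s·8F_mD/(πd³) = 1.0953 × 106.17 = 116.29 MPa
Goodman: 1/n_f = τ_a/S_se + τ_m/S_su = 71.095/456 + 116.29/968 = 0.15591 + 0.12013 = 0.27604
n_f = 1/0.27604 = 3.623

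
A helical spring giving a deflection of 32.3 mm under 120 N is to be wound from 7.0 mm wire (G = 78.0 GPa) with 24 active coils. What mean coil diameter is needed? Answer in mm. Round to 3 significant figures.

Required rate k = F/δ = 120/32.3 = 3.7152 N/mm
D = (Gd⁴/(8N_a·k))^(1/3) = (78.0×10³·7.0⁴/(8·24·3.7152))^(1/3)
  = (262547)^(1/3) = 64.0328 mm

64.0 mm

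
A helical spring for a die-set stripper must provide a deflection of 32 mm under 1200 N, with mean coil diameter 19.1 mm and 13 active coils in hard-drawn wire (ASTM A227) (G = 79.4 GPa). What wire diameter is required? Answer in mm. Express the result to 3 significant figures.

4.30 mm

Required rate k = F/δ = 1200/32 = 37.5 N/mm
d = (8D³N_a·k / G)^(1/4) = (8·19.1³·13·37.5 / (79.4×10³))^0.25
  = (342.25)^0.25 = 4.3012 mm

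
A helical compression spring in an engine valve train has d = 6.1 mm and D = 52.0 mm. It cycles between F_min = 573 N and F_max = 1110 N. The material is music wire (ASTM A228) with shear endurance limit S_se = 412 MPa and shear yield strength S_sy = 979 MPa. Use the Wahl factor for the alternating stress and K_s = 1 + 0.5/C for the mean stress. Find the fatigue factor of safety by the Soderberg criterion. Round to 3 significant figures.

C = D/d = 52.0/6.1 = 8.5246; K_W = (4C−1)/(4C−4)+0.615/C = 1.1718; K_s = 1+0.5/C = 1.0587
F_a = (F_max−F_min)/2 = 268.5 N; F_m = (F_max+F_min)/2 = 841.5 N
τ_a = K_W·8F_aD/(πd³) = 1.1718 × 156.64 = 183.55 MPa
τ_m = K_s·8F_mD/(πd³) = 1.0587 × 490.92 = 519.71 MPa
Soderberg: 1/n_f = τ_a/S_se + τ_m/S_sy = 183.55/412 + 519.71/979 = 0.44551 + 0.53086 = 0.97637
n_f = 1/0.97637 = 1.024

1.02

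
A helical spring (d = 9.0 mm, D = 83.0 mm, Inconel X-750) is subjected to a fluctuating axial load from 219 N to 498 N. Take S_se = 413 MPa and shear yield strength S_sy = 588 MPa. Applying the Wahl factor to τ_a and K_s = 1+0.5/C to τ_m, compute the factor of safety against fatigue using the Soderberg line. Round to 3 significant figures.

C = D/d = 83.0/9.0 = 9.2222; K_W = (4C−1)/(4C−4)+0.615/C = 1.1579; K_s = 1+0.5/C = 1.0542
F_a = (F_max−F_min)/2 = 139.5 N; F_m = (F_max+F_min)/2 = 358.5 N
τ_a = K_W·8F_aD/(πd³) = 1.1579 × 40.445 = 46.831 MPa
τ_m = K_s·8F_mD/(πd³) = 1.0542 × 103.94 = 109.57 MPa
Soderberg: 1/n_f = τ_a/S_se + τ_m/S_sy = 46.831/413 + 109.57/588 = 0.11339 + 0.18635 = 0.29974
n_f = 1/0.29974 = 3.336

3.34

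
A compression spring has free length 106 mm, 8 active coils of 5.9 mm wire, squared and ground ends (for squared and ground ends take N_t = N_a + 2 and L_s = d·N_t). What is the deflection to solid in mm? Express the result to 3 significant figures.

N_t = 10; L_s = 5.9·10 = 59 mm
δ_solid = L₀ − L_s = 106 − 59 = 47 mm

47.0 mm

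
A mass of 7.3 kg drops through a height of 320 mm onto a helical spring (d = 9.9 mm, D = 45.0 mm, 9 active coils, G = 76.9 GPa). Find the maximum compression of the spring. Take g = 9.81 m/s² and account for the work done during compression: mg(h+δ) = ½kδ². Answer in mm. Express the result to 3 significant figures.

k = Gd⁴/(8D³N_a) = (76.9×10³)(9.9⁴)/(8·45.0³·9) = 112.59 N/mm
W = mg = 7.3 × 9.81 = 71.613 N
½kδ² − Wδ − Wh = 0 → δ = (W + √(W² + 2kWh))/k
δ = (71.613 + √(5128.4 + 5.16023e+06))/112.59 = (71.613 + 2272.7)/112.59 = 20.822 mm

20.8 mm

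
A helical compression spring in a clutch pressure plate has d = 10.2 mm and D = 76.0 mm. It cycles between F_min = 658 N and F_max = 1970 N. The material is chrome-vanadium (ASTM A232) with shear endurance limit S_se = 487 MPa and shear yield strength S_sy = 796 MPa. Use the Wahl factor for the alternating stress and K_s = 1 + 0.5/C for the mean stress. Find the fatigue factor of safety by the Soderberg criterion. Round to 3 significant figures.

C = D/d = 76.0/10.2 = 7.4510; K_W = (4C−1)/(4C−4)+0.615/C = 1.1988; K_s = 1+0.5/C = 1.0671
F_a = (F_max−F_min)/2 = 656 N; F_m = (F_max+F_min)/2 = 1314 N
τ_a = K_W·8F_aD/(πd³) = 1.1988 × 119.63 = 143.42 MPa
τ_m = K_s·8F_mD/(πd³) = 1.0671 × 239.63 = 255.71 MPa
Soderberg: 1/n_f = τ_a/S_se + τ_m/S_sy = 143.42/487 + 255.71/796 = 0.29449 + 0.32125 = 0.61574
n_f = 1/0.61574 = 1.624

1.62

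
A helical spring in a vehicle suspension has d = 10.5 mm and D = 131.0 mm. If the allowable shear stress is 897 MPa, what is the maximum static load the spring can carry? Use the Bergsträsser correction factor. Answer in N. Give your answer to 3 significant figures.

2810 N

C = D/d = 131.0/10.5 = 12.4762
K_B = (4C+2)/(4C−3) = 51.905/46.905 = 1.1066
τ_max = K·8FD/(πd³) → F_max = τ_allow·πd³/(8DK)
F_max = 897·π·10.5³/(8·131.0·1.1066) = 3.2622e+06/1159.7 = 2812.9 N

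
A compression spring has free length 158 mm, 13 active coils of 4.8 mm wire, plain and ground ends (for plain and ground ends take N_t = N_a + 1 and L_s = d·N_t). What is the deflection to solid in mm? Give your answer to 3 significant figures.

90.8 mm

N_t = 14; L_s = 4.8·14 = 67.2 mm
δ_solid = L₀ − L_s = 158 − 67.2 = 90.8 mm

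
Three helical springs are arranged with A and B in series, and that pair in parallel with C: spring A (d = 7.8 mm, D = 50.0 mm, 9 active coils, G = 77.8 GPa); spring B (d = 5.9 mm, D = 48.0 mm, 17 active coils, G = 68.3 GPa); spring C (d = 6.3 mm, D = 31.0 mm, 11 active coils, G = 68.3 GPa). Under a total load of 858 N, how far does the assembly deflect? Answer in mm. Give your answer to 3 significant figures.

k_A = Gd⁴/(8D³N_a) = (77.8×10³)(7.8⁴)/(8·50.0³·9) = 31.997 N/mm
k_B = Gd⁴/(8D³N_a) = (68.3×10³)(5.9⁴)/(8·48.0³·17) = 5.5026 N/mm
k_C = Gd⁴/(8D³N_a) = (68.3×10³)(6.3⁴)/(8·31.0³·11) = 41.041 N/mm
Springs A,B series: k_AB = 1/(1/31.997+1/5.5026) = 4.6952 N/mm; parallel with C: k_eq = 4.6952+41.041 = 45.736 N/mm
δ = F/k_eq = 858/45.736 = 18.76 mm

18.8 mm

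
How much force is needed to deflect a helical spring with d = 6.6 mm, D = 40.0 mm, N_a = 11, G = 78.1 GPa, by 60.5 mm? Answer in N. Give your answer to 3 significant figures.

k = Gd⁴/(8D³N_a) = (78.1×10³)(6.6⁴)/(8·40.0³·11) = 26.313 N/mm
F = k·δ = 26.313 × 60.5 = 1591.9 N

1590 N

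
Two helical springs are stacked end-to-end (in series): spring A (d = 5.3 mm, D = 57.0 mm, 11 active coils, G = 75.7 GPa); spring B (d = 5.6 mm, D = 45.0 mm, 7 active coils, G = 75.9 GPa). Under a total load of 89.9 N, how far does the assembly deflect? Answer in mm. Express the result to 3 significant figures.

k_A = Gd⁴/(8D³N_a) = (75.7×10³)(5.3⁴)/(8·57.0³·11) = 3.6652 N/mm
k_B = Gd⁴/(8D³N_a) = (75.9×10³)(5.6⁴)/(8·45.0³·7) = 14.627 N/mm
Series: 1/k_eq = 1/3.6652 + 1/14.627 = 0.3412; k_eq = 2.9308 N/mm
δ = F/k_eq = 89.9/2.9308 = 30.674 mm

30.7 mm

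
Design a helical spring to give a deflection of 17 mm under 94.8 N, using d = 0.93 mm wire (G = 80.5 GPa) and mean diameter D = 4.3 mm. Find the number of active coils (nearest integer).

17

Required rate k = F/δ = 94.8/17 = 5.5765 N/mm
N_a = Gd⁴/(8D³k) = (80.5×10³ × 0.93⁴)/(8 × 4.3³ × 5.5765)
    = 60218.2 / 3546.95 = 16.98 → 17 coils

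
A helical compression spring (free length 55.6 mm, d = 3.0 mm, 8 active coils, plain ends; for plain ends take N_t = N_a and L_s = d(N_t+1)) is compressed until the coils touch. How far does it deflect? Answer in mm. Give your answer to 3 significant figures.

28.6 mm

N_t = 8; L_s = 3.0·9 = 27 mm
δ_solid = L₀ − L_s = 55.6 − 27 = 28.6 mm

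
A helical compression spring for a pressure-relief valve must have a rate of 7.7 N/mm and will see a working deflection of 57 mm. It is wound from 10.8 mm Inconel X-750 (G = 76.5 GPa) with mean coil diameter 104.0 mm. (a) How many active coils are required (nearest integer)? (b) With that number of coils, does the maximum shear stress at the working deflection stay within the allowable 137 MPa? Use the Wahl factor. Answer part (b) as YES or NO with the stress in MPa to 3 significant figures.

N_a = Gd⁴/(8D³k) = (76.5×10³)(10.8⁴)/(8·104.0³·7.7) = 15.02 → N_a = 15
Actual rate k = Gd⁴/(8D³·15) = 7.7104 N/mm
Working load F = kδ = 7.7104·57 = 439.49 N
C = 104.0/10.8 = 9.6296; K_W = (4C−1)/(4C−4)+0.615/C = 1.1508
τ_max = K_W·8FD/(πd³) = 1.1508·92.396 = 106.33 MPa
τ_max ≤ 137 MPa → acceptable

(a) 15 coils; (b) YES, τ_max = 106 MPa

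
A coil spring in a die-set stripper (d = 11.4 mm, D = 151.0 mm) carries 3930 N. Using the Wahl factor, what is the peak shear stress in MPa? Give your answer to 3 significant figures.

Spring index C = D/d = 151.0/11.4 = 13.2456
K_W = (4C−1)/(4C−4) + 0.615/C = 51.982/48.982 + 0.0464 = 1.1077
τ₀ = 8FD/(πd³) = 8·3930·151.0/(π·11.4³) = 4.74744e+06/4654.4 = 1020 MPa
τ_max = K·τ₀ = 1.1077 × 1020 = 1129.8 MPa

1130 MPa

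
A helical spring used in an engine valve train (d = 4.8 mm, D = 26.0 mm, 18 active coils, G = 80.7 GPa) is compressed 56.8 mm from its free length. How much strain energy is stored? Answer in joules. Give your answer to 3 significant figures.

k = Gd⁴/(8D³N_a) = (80.7×10³)(4.8⁴)/(8·26.0³·18) = 16.926 N/mm
U = ½kδ² = 0.5 × 16.926 × 56.8² = 27304 N·mm = 27.304 J

27.3 J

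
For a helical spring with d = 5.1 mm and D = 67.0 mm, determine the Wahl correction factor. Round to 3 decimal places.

1.109

C = D/d = 67.0/5.1 = 13.1373
K_W = (4C−1)/(4C−4) + 0.615/C = 51.549/48.549 + 0.0468 = 1.1086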